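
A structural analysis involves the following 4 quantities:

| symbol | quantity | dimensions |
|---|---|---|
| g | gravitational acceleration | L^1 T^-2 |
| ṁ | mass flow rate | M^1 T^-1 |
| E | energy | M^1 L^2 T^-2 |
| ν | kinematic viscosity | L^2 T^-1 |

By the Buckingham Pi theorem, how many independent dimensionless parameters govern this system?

There are 4 variables and 3 base dimensions (M, L, T).
The dimension matrix has rank 3.
Independent dimensionless groups: 4 − 3 = 1.

1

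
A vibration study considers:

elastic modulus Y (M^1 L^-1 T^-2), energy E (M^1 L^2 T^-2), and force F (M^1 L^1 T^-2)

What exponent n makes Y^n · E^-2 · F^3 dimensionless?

Balance the M exponent: (1)·n from Y, plus −2·(1) + 3·(1) = 1 from the rest, must sum to zero.
n + 1 = 0, so n = -1.

-1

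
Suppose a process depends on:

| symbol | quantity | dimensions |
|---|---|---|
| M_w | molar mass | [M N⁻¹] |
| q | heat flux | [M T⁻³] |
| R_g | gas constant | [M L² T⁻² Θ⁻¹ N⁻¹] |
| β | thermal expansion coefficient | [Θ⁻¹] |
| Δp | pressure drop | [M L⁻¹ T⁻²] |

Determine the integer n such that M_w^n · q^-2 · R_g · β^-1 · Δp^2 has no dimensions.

Balance the M exponent: (1)·n from M_w, plus −2·(1) + (1) − (0) + 2·(1) = 1 from the rest, must sum to zero.
n + 1 = 0, so n = -1.

-1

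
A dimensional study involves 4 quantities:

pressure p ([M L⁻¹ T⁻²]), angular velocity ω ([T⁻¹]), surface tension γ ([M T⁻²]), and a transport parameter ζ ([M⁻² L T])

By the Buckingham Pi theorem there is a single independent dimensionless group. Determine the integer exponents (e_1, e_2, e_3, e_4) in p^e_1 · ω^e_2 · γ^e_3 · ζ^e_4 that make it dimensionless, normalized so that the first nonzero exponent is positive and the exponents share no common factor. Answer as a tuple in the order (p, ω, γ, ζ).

M: e_1·(1) + e_2·(0) + e_3·(1) + e_4·(-2) = 0
L: e_1·(-1) + e_2·(0) + e_3·(0) + e_4·(1) = 0
T: e_1·(-2) + e_2·(-1) + e_3·(-2) + e_4·(1) = 0
Solving this homogeneous linear system for the smallest-integer solution (first nonzero entry positive) gives (1, -3, 1, 1).

(1, -3, 1, 1)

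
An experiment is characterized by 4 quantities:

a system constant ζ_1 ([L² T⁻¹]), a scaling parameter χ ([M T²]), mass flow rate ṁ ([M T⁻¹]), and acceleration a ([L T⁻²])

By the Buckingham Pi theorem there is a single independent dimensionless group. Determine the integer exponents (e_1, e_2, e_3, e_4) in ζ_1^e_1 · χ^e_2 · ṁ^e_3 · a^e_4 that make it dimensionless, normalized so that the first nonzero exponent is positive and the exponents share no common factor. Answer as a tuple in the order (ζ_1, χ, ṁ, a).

(1, -1, 1, -2)

M: e_1·(0) + e_2·(1) + e_3·(1) + e_4·(0) = 0
L: e_1·(2) + e_2·(0) + e_3·(0) + e_4·(1) = 0
T: e_1·(-1) + e_2·(2) + e_3·(-1) + e_4·(-2) = 0
Solving this homogeneous linear system for the smallest-integer solution (first nonzero entry positive) gives (1, -1, 1, -2).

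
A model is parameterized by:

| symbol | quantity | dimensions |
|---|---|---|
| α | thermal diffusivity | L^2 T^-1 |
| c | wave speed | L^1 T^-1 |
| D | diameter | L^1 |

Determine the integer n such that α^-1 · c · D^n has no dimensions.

1

Balance the L exponent: (1)·n from D, plus −(2) + (1) = -1 from the rest, must sum to zero.
n − 1 = 0, so n = 1.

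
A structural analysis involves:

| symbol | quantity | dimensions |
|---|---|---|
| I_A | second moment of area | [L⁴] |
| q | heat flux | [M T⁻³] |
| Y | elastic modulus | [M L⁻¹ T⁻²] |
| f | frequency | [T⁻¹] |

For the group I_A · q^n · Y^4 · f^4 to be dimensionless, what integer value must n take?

-4

Balance the M exponent: (1)·n from q, plus (0) + 4·(1) + 4·(0) = 4 from the rest, must sum to zero.
n + 4 = 0, so n = -4.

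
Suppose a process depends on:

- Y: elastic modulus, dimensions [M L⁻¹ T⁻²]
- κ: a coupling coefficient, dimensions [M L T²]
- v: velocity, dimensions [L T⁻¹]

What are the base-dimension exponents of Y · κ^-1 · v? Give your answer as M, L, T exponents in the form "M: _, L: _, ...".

M: 0, L: -1, T: -5

Collect each base-dimension exponent across the product:
  M: (1) − (1) + (0) = 0
  L: (-1) − (1) + (1) = -1
  T: (-2) − (2) + (-1) = -5
So the dimensions are [L⁻¹ T⁻⁵].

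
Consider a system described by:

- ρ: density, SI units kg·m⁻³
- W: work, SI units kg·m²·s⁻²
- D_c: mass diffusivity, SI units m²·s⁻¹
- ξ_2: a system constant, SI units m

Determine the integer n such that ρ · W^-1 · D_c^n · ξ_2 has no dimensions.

Balance the L exponent: (2)·n from D_c, plus (-3) − (2) + (1) = -4 from the rest, must sum to zero.
2n − 4 = 0, so n = 2.

2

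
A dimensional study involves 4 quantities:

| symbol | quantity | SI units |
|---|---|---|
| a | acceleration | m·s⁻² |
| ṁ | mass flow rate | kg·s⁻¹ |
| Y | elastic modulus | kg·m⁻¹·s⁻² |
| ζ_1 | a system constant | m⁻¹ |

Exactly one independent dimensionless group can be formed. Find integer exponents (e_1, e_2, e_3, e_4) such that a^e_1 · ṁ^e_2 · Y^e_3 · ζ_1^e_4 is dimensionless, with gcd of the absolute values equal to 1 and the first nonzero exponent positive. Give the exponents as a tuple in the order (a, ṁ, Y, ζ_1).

M: e_1·(0) + e_2·(1) + e_3·(1) + e_4·(0) = 0
L: e_1·(1) + e_2·(0) + e_3·(-1) + e_4·(-1) = 0
T: e_1·(-2) + e_2·(-1) + e_3·(-2) + e_4·(0) = 0
Solving this homogeneous linear system for the smallest-integer solution (first nonzero entry positive) gives (1, 2, -2, 3).

(1, 2, -2, 3)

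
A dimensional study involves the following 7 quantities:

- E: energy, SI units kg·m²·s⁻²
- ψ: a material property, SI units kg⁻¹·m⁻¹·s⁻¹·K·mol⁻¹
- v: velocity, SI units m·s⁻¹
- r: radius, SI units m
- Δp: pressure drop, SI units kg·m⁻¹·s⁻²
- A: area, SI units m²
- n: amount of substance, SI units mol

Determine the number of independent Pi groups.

2

There are 7 variables and 5 base dimensions (M, L, T, Θ, N).
The dimension matrix has rank 5.
Independent dimensionless groups: 7 − 5 = 2.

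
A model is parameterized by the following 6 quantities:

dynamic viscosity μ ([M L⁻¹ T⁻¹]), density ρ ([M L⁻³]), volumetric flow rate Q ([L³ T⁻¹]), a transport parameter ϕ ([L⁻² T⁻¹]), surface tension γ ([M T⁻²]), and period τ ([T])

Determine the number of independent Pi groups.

There are 6 variables and 3 base dimensions (M, L, T).
The dimension matrix has rank 3.
Independent dimensionless groups: 6 − 3 = 3.

3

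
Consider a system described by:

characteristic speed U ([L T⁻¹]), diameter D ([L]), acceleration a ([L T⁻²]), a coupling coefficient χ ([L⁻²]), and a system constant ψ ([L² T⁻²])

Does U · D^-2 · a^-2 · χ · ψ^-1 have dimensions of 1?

no

Sum the exponent of each base dimension across the product:
  L: [U]_L − 2·[D]_L − 2·[a]_L + [χ]_L − [ψ]_L = (1) − 2·(1) − 2·(1) + (-2) − (2) = -7
  T: [U]_T − 2·[D]_T − 2·[a]_T + [χ]_T − [ψ]_T = (-1) − 2·(0) − 2·(-2) + (0) − (-2) = 5
Net dimensions [L⁻⁷ T⁵] ≠ [1] — not dimensionless.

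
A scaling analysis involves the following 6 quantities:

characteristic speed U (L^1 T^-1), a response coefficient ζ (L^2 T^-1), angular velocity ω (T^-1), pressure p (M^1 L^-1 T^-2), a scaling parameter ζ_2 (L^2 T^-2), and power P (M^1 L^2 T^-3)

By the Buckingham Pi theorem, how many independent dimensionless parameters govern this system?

3

There are 6 variables and 3 base dimensions (M, L, T).
The dimension matrix has rank 3.
Independent dimensionless groups: 6 − 3 = 3.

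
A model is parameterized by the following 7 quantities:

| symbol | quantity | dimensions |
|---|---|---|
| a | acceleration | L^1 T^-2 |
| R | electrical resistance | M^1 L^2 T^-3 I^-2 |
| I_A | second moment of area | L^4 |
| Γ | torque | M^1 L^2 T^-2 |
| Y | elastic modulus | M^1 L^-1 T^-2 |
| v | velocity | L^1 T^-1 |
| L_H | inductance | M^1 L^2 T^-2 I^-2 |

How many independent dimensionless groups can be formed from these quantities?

3

There are 7 variables and 4 base dimensions (M, L, T, I).
The dimension matrix has rank 4.
Independent dimensionless groups: 7 − 4 = 3.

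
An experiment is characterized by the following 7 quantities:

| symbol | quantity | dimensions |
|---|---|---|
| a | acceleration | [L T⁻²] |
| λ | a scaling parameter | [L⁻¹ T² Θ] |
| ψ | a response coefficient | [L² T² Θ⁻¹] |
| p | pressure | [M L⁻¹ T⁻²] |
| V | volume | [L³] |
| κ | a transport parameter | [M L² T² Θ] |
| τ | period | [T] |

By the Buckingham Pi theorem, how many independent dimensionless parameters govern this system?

3

There are 7 variables and 4 base dimensions (M, L, T, Θ).
The dimension matrix has rank 4.
Independent dimensionless groups: 7 − 4 = 3.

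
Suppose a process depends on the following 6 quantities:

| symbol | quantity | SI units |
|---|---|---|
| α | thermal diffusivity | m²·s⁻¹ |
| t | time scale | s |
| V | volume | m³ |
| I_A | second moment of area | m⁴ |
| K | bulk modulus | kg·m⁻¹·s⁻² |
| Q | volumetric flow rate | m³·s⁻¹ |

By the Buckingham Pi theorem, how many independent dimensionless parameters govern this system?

3

There are 6 variables and 3 base dimensions (M, L, T).
The dimension matrix has rank 3.
Independent dimensionless groups: 6 − 3 = 3.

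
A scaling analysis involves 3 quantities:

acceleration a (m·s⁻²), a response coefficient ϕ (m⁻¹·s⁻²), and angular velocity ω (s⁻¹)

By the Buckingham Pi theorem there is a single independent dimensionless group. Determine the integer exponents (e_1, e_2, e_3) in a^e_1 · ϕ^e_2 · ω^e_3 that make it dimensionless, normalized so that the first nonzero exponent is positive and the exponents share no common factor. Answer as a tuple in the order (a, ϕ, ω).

(1, 1, -4)

L: e_1·(1) + e_2·(-1) + e_3·(0) = 0
T: e_1·(-2) + e_2·(-2) + e_3·(-1) = 0
Solving this homogeneous linear system for the smallest-integer solution (first nonzero entry positive) gives (1, 1, -4).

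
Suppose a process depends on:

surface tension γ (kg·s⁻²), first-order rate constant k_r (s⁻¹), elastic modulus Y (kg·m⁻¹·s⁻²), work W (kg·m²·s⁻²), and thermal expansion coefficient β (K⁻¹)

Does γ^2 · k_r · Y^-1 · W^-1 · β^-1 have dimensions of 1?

Sum the exponent of each base dimension across the product:
  M: 2·[γ]_M + [k_r]_M − [Y]_M − [W]_M − [β]_M = 2·(1) + (0) − (1) − (1) − (0) = 0
  L: 2·[γ]_L + [k_r]_L − [Y]_L − [W]_L − [β]_L = 2·(0) + (0) − (-1) − (2) − (0) = -1
  T: 2·[γ]_T + [k_r]_T − [Y]_T − [W]_T − [β]_T = 2·(-2) + (-1) − (-2) − (-2) − (0) = -1
  Θ: 2·[γ]_Θ + [k_r]_Θ − [Y]_Θ − [W]_Θ − [β]_Θ = 2·(0) + (0) − (0) − (0) − (-1) = 1
Net dimensions [L⁻¹ T⁻¹ Θ] ≠ [1] — not dimensionless.

no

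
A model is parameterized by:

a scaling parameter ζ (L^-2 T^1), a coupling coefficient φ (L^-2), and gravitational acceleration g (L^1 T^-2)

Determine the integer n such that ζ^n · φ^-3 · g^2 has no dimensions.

4

Balance the L exponent: (-2)·n from ζ, plus −3·(-2) + 2·(1) = 8 from the rest, must sum to zero.
-2n + 8 = 0, so n = 4.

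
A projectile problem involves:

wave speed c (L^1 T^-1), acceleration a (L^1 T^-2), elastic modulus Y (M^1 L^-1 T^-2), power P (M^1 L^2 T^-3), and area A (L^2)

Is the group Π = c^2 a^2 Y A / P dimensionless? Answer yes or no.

Sum the exponent of each base dimension across the product:
  M: 2·[c]_M + 2·[a]_M + [Y]_M − [P]_M + [A]_M = 2·(0) + 2·(0) + (1) − (1) + (0) = 0
  L: 2·[c]_L + 2·[a]_L + [Y]_L − [P]_L + [A]_L = 2·(1) + 2·(1) + (-1) − (2) + (2) = 3
  T: 2·[c]_T + 2·[a]_T + [Y]_T − [P]_T + [A]_T = 2·(-1) + 2·(-2) + (-2) − (-3) + (0) = -5
Net dimensions [L³ T⁻⁵] ≠ [1] — not dimensionless.

no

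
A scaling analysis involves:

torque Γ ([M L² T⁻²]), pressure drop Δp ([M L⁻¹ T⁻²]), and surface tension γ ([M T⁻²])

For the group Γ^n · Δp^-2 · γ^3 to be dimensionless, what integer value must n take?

-1

Balance the M exponent: (1)·n from Γ, plus −2·(1) + 3·(1) = 1 from the rest, must sum to zero.
n + 1 = 0, so n = -1.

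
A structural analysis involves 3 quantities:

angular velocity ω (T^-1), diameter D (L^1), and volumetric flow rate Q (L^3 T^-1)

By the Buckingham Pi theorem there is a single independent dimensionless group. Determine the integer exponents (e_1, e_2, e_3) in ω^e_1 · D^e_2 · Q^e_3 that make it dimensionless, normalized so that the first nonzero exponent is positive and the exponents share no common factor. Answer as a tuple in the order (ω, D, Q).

L: e_1·(0) + e_2·(1) + e_3·(3) = 0
T: e_1·(-1) + e_2·(0) + e_3·(-1) = 0
Solving this homogeneous linear system for the smallest-integer solution (first nonzero entry positive) gives (1, 3, -1).

(1, 3, -1)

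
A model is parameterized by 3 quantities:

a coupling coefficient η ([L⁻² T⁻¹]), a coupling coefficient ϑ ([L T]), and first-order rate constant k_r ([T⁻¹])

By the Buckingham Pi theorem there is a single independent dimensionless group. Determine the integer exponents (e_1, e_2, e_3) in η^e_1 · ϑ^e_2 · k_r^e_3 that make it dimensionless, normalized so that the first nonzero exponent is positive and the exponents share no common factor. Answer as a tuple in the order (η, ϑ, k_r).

L: e_1·(-2) + e_2·(1) + e_3·(0) = 0
T: e_1·(-1) + e_2·(1) + e_3·(-1) = 0
Solving this homogeneous linear system for the smallest-integer solution (first nonzero entry positive) gives (1, 2, 1).

(1, 2, 1)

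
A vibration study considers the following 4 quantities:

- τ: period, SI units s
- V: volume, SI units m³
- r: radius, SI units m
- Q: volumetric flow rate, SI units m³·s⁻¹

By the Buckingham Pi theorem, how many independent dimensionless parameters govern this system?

2

There are 4 variables and 2 base dimensions (L, T).
The dimension matrix has rank 2.
Independent dimensionless groups: 4 − 2 = 2.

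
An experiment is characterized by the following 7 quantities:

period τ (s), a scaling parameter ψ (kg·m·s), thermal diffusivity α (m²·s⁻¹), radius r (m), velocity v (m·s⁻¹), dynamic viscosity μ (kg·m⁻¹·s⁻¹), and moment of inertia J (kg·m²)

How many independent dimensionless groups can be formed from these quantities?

There are 7 variables and 3 base dimensions (M, L, T).
The dimension matrix has rank 3.
Independent dimensionless groups: 7 − 3 = 4.

4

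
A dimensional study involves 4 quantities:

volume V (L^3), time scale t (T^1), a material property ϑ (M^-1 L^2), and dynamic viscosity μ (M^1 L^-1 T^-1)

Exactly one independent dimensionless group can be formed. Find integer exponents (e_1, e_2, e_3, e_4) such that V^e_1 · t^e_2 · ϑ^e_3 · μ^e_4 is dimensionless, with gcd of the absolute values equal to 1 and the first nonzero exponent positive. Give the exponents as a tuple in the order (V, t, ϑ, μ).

(1, -3, -3, -3)

M: e_1·(0) + e_2·(0) + e_3·(-1) + e_4·(1) = 0
L: e_1·(3) + e_2·(0) + e_3·(2) + e_4·(-1) = 0
T: e_1·(0) + e_2·(1) + e_3·(0) + e_4·(-1) = 0
Solving this homogeneous linear system for the smallest-integer solution (first nonzero entry positive) gives (1, -3, -3, -3).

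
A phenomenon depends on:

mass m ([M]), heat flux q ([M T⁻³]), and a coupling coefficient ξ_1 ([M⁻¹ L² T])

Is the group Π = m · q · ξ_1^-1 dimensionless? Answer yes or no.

Sum the exponent of each base dimension across the product:
  M: [m]_M + [q]_M − [ξ_1]_M = (1) + (1) − (-1) = 3
  L: [m]_L + [q]_L − [ξ_1]_L = (0) + (0) − (2) = -2
  T: [m]_T + [q]_T − [ξ_1]_T = (0) + (-3) − (1) = -4
Net dimensions [M³ L⁻² T⁻⁴] ≠ [1] — not dimensionless.

no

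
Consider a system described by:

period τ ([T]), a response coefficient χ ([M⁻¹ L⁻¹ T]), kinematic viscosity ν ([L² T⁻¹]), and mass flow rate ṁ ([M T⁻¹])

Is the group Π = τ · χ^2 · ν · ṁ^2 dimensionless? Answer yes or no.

Sum the exponent of each base dimension across the product:
  M: [τ]_M + 2·[χ]_M + [ν]_M + 2·[ṁ]_M = (0) + 2·(-1) + (0) + 2·(1) = 0
  L: [τ]_L + 2·[χ]_L + [ν]_L + 2·[ṁ]_L = (0) + 2·(-1) + (2) + 2·(0) = 0
  T: [τ]_T + 2·[χ]_T + [ν]_T + 2·[ṁ]_T = (1) + 2·(1) + (-1) + 2·(-1) = 0
All base exponents vanish — dimensionless.

yes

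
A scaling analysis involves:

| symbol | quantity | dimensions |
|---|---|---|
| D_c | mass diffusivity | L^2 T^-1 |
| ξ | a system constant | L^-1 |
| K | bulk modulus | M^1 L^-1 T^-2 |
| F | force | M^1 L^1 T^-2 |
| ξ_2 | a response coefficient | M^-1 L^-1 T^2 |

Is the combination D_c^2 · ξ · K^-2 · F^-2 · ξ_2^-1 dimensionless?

no

Sum the exponent of each base dimension across the product:
  M: 2·[D_c]_M + [ξ]_M − 2·[K]_M − 2·[F]_M − [ξ_2]_M = 2·(0) + (0) − 2·(1) − 2·(1) − (-1) = -3
  L: 2·[D_c]_L + [ξ]_L − 2·[K]_L − 2·[F]_L − [ξ_2]_L = 2·(2) + (-1) − 2·(-1) − 2·(1) − (-1) = 4
  T: 2·[D_c]_T + [ξ]_T − 2·[K]_T − 2·[F]_T − [ξ_2]_T = 2·(-1) + (0) − 2·(-2) − 2·(-2) − (2) = 4
Net dimensions [M⁻³ L⁴ T⁴] ≠ [1] — not dimensionless.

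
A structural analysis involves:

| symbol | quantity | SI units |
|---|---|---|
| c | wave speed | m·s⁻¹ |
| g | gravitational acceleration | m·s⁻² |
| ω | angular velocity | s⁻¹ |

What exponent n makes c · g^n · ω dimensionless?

Balance the L exponent: (1)·n from g, plus (1) + (0) = 1 from the rest, must sum to zero.
n + 1 = 0, so n = -1.

-1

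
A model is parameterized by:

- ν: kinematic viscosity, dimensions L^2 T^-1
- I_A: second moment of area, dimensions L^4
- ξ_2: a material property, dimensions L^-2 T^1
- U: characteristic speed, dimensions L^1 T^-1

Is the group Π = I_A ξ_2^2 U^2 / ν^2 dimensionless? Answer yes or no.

no

Sum the exponent of each base dimension across the product:
  L: −2·[ν]_L + [I_A]_L + 2·[ξ_2]_L + 2·[U]_L = −2·(2) + (4) + 2·(-2) + 2·(1) = -2
  T: −2·[ν]_T + [I_A]_T + 2·[ξ_2]_T + 2·[U]_T = −2·(-1) + (0) + 2·(1) + 2·(-1) = 2
Net dimensions [L⁻² T²] ≠ [1] — not dimensionless.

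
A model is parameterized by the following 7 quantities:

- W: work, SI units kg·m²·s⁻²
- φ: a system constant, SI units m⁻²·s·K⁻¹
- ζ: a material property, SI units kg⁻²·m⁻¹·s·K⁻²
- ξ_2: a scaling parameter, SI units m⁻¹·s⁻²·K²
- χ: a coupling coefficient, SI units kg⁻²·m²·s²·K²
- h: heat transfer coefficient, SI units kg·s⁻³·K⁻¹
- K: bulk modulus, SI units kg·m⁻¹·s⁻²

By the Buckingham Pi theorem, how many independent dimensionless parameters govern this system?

There are 7 variables and 4 base dimensions (M, L, T, Θ).
The dimension matrix has rank 4.
Independent dimensionless groups: 7 − 4 = 3.

3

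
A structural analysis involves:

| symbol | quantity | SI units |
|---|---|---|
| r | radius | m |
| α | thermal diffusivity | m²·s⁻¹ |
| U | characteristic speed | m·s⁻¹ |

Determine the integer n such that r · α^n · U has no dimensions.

Balance the L exponent: (2)·n from α, plus (1) + (1) = 2 from the rest, must sum to zero.
2n + 2 = 0, so n = -1.

-1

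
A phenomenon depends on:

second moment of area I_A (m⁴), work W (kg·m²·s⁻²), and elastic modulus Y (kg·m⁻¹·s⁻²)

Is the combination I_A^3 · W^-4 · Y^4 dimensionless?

Sum the exponent of each base dimension across the product:
  M: 3·[I_A]_M − 4·[W]_M + 4·[Y]_M = 3·(0) − 4·(1) + 4·(1) = 0
  L: 3·[I_A]_L − 4·[W]_L + 4·[Y]_L = 3·(4) − 4·(2) + 4·(-1) = 0
  T: 3·[I_A]_T − 4·[W]_T + 4·[Y]_T = 3·(0) − 4·(-2) + 4·(-2) = 0
  N: 3·[I_A]_N − 4·[W]_N + 4·[Y]_N = 3·(0) − 4·(0) + 4·(0) = 0
All base exponents vanish — dimensionless.

yes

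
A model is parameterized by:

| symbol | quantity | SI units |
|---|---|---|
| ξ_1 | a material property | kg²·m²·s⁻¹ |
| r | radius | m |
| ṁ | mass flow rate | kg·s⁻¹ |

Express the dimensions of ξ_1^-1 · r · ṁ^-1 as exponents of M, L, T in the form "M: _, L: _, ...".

Collect each base-dimension exponent across the product:
  M: −(2) + (0) − (1) = -3
  L: −(2) + (1) − (0) = -1
  T: −(-1) + (0) − (-1) = 2
So the dimensions are [M⁻³ L⁻¹ T²].

M: -3, L: -1, T: 2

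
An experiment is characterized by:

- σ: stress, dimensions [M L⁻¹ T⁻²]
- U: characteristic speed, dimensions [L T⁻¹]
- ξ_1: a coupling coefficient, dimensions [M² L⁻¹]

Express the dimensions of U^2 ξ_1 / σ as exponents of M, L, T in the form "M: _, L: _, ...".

M: 1, L: 2, T: 0

Collect each base-dimension exponent across the product:
  M: −(1) + 2·(0) + (2) = 1
  L: −(-1) + 2·(1) + (-1) = 2
  T: −(-2) + 2·(-1) + (0) = 0
So the dimensions are [M L²].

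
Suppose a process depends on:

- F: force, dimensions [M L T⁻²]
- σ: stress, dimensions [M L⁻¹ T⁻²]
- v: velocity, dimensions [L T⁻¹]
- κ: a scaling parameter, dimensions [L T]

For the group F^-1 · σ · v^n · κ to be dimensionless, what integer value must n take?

Balance the L exponent: (1)·n from v, plus −(1) + (-1) + (1) = -1 from the rest, must sum to zero.
n − 1 = 0, so n = 1.

1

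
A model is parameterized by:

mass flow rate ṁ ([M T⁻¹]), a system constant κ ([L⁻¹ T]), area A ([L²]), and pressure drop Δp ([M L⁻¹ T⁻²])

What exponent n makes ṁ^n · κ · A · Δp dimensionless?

Balance the M exponent: (1)·n from ṁ, plus (0) + (0) + (1) = 1 from the rest, must sum to zero.
n + 1 = 0, so n = -1.

-1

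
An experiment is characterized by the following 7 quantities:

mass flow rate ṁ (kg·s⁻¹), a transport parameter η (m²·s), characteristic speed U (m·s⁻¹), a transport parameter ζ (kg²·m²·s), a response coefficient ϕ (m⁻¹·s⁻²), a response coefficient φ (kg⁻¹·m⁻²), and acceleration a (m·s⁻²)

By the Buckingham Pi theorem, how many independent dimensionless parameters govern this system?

There are 7 variables and 3 base dimensions (M, L, T).
The dimension matrix has rank 3.
Independent dimensionless groups: 7 − 3 = 4.

4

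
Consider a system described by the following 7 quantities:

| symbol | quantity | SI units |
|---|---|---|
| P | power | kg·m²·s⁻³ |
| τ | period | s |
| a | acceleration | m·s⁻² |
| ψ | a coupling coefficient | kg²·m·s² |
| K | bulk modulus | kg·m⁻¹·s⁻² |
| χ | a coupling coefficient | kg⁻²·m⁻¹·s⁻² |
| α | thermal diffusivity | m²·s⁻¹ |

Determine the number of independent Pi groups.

There are 7 variables and 3 base dimensions (M, L, T).
The dimension matrix has rank 3.
Independent dimensionless groups: 7 − 3 = 4.

4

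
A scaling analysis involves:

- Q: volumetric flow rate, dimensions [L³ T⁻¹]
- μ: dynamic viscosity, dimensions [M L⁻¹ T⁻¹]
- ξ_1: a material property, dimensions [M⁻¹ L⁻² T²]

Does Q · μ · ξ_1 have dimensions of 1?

Sum the exponent of each base dimension across the product:
  M: [Q]_M + [μ]_M + [ξ_1]_M = (0) + (1) + (-1) = 0
  L: [Q]_L + [μ]_L + [ξ_1]_L = (3) + (-1) + (-2) = 0
  T: [Q]_T + [μ]_T + [ξ_1]_T = (-1) + (-1) + (2) = 0
All base exponents vanish — dimensionless.

yes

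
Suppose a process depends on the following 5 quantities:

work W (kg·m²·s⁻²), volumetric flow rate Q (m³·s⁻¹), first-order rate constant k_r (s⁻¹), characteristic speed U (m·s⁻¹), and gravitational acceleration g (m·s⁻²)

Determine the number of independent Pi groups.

2

There are 5 variables and 3 base dimensions (M, L, T).
The dimension matrix has rank 3.
Independent dimensionless groups: 5 − 3 = 2.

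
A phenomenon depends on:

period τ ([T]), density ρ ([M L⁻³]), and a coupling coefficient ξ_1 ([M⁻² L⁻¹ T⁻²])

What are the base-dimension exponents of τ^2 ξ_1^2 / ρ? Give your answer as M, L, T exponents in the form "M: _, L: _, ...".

M: -5, L: 1, T: -2

Collect each base-dimension exponent across the product:
  M: 2·(0) − (1) + 2·(-2) = -5
  L: 2·(0) − (-3) + 2·(-1) = 1
  T: 2·(1) − (0) + 2·(-2) = -2
So the dimensions are [M⁻⁵ L T⁻²].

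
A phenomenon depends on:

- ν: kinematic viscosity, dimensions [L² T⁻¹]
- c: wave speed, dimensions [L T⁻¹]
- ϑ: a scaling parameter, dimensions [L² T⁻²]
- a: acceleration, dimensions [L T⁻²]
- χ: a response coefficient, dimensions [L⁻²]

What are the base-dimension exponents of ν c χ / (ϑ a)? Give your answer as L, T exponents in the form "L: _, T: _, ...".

Collect each base-dimension exponent across the product:
  L: (2) + (1) − (2) − (1) + (-2) = -2
  T: (-1) + (-1) − (-2) − (-2) + (0) = 2
So the dimensions are [L⁻² T²].

L: -2, T: 2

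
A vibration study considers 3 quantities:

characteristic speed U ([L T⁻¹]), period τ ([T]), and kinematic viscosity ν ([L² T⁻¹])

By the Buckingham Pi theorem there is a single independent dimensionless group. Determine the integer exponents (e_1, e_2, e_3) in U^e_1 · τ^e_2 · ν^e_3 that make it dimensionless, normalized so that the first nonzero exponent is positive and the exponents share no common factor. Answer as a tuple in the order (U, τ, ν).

L: e_1·(1) + e_2·(0) + e_3·(2) = 0
T: e_1·(-1) + e_2·(1) + e_3·(-1) = 0
Solving this homogeneous linear system for the smallest-integer solution (first nonzero entry positive) gives (2, 1, -1).

(2, 1, -1)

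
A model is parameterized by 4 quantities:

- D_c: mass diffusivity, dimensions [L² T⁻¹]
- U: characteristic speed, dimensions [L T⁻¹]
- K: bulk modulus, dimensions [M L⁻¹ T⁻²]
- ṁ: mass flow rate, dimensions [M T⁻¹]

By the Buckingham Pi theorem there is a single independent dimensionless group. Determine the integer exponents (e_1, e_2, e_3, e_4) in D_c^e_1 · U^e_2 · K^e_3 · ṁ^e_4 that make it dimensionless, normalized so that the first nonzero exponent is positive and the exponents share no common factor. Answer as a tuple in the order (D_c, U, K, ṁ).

M: e_1·(0) + e_2·(0) + e_3·(1) + e_4·(1) = 0
L: e_1·(2) + e_2·(1) + e_3·(-1) + e_4·(0) = 0
T: e_1·(-1) + e_2·(-1) + e_3·(-2) + e_4·(-1) = 0
Solving this homogeneous linear system for the smallest-integer solution (first nonzero entry positive) gives (2, -3, 1, -1).

(2, -3, 1, -1)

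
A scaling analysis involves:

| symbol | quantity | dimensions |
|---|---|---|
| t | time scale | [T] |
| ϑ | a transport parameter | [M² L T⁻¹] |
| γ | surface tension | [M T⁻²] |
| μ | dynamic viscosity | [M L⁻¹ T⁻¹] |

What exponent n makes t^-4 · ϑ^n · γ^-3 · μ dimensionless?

Balance the M exponent: (2)·n from ϑ, plus −4·(0) − 3·(1) + (1) = -2 from the rest, must sum to zero.
2n − 2 = 0, so n = 1.

1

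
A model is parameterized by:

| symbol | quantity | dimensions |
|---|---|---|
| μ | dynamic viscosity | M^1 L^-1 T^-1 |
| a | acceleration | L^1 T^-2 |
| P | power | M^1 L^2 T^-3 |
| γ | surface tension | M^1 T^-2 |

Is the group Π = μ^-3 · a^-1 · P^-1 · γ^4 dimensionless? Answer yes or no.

Sum the exponent of each base dimension across the product:
  M: −3·[μ]_M − [a]_M − [P]_M + 4·[γ]_M = −3·(1) − (0) − (1) + 4·(1) = 0
  L: −3·[μ]_L − [a]_L − [P]_L + 4·[γ]_L = −3·(-1) − (1) − (2) + 4·(0) = 0
  T: −3·[μ]_T − [a]_T − [P]_T + 4·[γ]_T = −3·(-1) − (-2) − (-3) + 4·(-2) = 0
  N: −3·[μ]_N − [a]_N − [P]_N + 4·[γ]_N = −3·(0) − (0) − (0) + 4·(0) = 0
All base exponents vanish — dimensionless.

yes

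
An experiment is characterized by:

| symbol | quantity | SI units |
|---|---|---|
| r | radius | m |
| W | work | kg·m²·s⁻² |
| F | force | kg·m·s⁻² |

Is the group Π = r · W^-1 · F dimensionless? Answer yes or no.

Sum the exponent of each base dimension across the product:
  M: [r]_M − [W]_M + [F]_M = (0) − (1) + (1) = 0
  L: [r]_L − [W]_L + [F]_L = (1) − (2) + (1) = 0
  T: [r]_T − [W]_T + [F]_T = (0) − (-2) + (-2) = 0
All base exponents vanish — dimensionless.

yes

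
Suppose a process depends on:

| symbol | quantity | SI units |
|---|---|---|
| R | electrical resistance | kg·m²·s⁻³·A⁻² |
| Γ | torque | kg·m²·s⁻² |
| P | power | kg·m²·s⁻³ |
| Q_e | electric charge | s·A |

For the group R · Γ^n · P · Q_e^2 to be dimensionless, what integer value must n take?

Balance the M exponent: (1)·n from Γ, plus (1) + (1) + 2·(0) = 2 from the rest, must sum to zero.
n + 2 = 0, so n = -2.

-2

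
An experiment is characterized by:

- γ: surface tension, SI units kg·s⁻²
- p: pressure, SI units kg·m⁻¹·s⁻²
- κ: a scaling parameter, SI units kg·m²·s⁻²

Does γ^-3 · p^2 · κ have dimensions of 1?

Sum the exponent of each base dimension across the product:
  M: −3·[γ]_M + 2·[p]_M + [κ]_M = −3·(1) + 2·(1) + (1) = 0
  L: −3·[γ]_L + 2·[p]_L + [κ]_L = −3·(0) + 2·(-1) + (2) = 0
  T: −3·[γ]_T + 2·[p]_T + [κ]_T = −3·(-2) + 2·(-2) + (-2) = 0
All base exponents vanish — dimensionless.

yes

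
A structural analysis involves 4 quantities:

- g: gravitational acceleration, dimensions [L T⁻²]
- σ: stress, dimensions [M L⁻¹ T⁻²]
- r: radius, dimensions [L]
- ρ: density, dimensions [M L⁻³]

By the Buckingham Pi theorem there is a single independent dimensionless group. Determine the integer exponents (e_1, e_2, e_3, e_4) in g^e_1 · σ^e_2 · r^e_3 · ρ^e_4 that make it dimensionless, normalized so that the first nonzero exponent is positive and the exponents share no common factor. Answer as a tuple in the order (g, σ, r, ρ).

M: e_1·(0) + e_2·(1) + e_3·(0) + e_4·(1) = 0
L: e_1·(1) + e_2·(-1) + e_3·(1) + e_4·(-3) = 0
T: e_1·(-2) + e_2·(-2) + e_3·(0) + e_4·(0) = 0
Solving this homogeneous linear system for the smallest-integer solution (first nonzero entry positive) gives (1, -1, 1, 1).

(1, -1, 1, 1)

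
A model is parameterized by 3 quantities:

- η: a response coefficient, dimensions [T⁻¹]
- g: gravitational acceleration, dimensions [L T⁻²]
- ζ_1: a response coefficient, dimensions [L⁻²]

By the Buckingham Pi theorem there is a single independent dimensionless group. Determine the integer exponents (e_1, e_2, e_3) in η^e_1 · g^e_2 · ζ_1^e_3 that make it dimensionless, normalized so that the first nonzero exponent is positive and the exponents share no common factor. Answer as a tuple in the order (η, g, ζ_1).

(4, -2, -1)

L: e_1·(0) + e_2·(1) + e_3·(-2) = 0
T: e_1·(-1) + e_2·(-2) + e_3·(0) = 0
Solving this homogeneous linear system for the smallest-integer solution (first nonzero entry positive) gives (4, -2, -1).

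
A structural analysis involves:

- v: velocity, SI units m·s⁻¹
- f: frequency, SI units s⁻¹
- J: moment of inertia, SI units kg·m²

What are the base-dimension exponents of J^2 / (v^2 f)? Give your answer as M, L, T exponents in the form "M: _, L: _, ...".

Collect each base-dimension exponent across the product:
  M: −2·(0) − (0) + 2·(1) = 2
  L: −2·(1) − (0) + 2·(2) = 2
  T: −2·(-1) − (-1) + 2·(0) = 3
So the dimensions are [M² L² T³].

M: 2, L: 2, T: 3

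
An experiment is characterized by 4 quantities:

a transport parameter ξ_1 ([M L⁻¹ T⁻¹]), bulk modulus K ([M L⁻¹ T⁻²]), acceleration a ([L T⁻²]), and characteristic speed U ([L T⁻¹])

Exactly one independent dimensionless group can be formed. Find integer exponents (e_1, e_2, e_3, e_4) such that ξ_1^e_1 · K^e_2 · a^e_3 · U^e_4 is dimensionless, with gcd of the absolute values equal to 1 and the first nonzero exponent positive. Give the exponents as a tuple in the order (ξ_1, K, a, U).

(1, -1, 1, -1)

M: e_1·(1) + e_2·(1) + e_3·(0) + e_4·(0) = 0
L: e_1·(-1) + e_2·(-1) + e_3·(1) + e_4·(1) = 0
T: e_1·(-1) + e_2·(-2) + e_3·(-2) + e_4·(-1) = 0
Solving this homogeneous linear system for the smallest-integer solution (first nonzero entry positive) gives (1, -1, 1, -1).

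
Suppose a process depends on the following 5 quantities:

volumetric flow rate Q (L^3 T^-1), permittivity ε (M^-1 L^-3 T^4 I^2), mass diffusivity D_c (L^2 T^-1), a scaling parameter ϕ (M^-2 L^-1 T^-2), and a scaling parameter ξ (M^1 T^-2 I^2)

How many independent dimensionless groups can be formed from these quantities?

1

There are 5 variables and 4 base dimensions (M, L, T, I).
The dimension matrix has rank 4.
Independent dimensionless groups: 5 − 4 = 1.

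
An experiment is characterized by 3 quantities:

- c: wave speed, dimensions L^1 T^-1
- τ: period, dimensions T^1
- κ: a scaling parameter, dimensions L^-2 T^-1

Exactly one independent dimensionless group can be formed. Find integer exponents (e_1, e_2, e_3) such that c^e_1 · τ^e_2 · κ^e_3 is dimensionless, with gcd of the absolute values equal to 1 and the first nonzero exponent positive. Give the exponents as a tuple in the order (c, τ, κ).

L: e_1·(1) + e_2·(0) + e_3·(-2) = 0
T: e_1·(-1) + e_2·(1) + e_3·(-1) = 0
Solving this homogeneous linear system for the smallest-integer solution (first nonzero entry positive) gives (2, 3, 1).

(2, 3, 1)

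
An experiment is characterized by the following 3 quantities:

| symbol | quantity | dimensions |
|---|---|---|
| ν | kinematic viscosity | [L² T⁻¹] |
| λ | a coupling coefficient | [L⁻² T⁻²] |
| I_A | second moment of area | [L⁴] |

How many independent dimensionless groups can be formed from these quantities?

There are 3 variables and 2 base dimensions (L, T).
The dimension matrix has rank 2.
Independent dimensionless groups: 3 − 2 = 1.

1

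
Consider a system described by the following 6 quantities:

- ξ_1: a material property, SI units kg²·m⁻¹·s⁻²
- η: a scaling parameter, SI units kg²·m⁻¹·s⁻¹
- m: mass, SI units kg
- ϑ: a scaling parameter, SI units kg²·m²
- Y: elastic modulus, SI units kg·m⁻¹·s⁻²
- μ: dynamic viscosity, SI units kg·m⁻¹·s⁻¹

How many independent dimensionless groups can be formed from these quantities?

There are 6 variables and 3 base dimensions (M, L, T).
The dimension matrix has rank 3.
Independent dimensionless groups: 6 − 3 = 3.

3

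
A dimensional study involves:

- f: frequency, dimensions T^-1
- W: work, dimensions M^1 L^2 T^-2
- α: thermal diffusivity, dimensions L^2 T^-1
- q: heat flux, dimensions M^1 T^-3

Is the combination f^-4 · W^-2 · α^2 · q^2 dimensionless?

yes

Sum the exponent of each base dimension across the product:
  M: −4·[f]_M − 2·[W]_M + 2·[α]_M + 2·[q]_M = −4·(0) − 2·(1) + 2·(0) + 2·(1) = 0
  L: −4·[f]_L − 2·[W]_L + 2·[α]_L + 2·[q]_L = −4·(0) − 2·(2) + 2·(2) + 2·(0) = 0
  T: −4·[f]_T − 2·[W]_T + 2·[α]_T + 2·[q]_T = −4·(-1) − 2·(-2) + 2·(-1) + 2·(-3) = 0
All base exponents vanish — dimensionless.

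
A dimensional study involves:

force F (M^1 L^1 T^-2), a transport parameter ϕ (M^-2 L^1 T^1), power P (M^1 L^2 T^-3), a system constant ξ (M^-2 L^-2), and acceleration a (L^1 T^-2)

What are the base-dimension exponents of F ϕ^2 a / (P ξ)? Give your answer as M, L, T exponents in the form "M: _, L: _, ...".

M: -2, L: 4, T: 1

Collect each base-dimension exponent across the product:
  M: (1) + 2·(-2) − (1) − (-2) + (0) = -2
  L: (1) + 2·(1) − (2) − (-2) + (1) = 4
  T: (-2) + 2·(1) − (-3) − (0) + (-2) = 1
So the dimensions are [M⁻² L⁴ T].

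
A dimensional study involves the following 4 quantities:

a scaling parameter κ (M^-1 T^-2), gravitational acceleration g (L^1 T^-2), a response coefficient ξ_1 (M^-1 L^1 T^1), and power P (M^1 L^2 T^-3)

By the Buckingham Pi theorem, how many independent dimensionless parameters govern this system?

1

There are 4 variables and 3 base dimensions (M, L, T).
The dimension matrix has rank 3.
Independent dimensionless groups: 4 − 3 = 1.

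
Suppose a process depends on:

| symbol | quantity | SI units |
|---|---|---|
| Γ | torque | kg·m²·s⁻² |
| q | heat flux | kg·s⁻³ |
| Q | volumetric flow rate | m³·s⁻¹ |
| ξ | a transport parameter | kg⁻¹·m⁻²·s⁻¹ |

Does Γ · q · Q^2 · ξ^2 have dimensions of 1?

Sum the exponent of each base dimension across the product:
  M: [Γ]_M + [q]_M + 2·[Q]_M + 2·[ξ]_M = (1) + (1) + 2·(0) + 2·(-1) = 0
  L: [Γ]_L + [q]_L + 2·[Q]_L + 2·[ξ]_L = (2) + (0) + 2·(3) + 2·(-2) = 4
  T: [Γ]_T + [q]_T + 2·[Q]_T + 2·[ξ]_T = (-2) + (-3) + 2·(-1) + 2·(-1) = -9
Net dimensions [L⁴ T⁻⁹] ≠ [1] — not dimensionless.

no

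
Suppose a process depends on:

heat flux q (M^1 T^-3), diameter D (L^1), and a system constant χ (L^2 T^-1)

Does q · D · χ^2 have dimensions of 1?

Sum the exponent of each base dimension across the product:
  M: [q]_M + [D]_M + 2·[χ]_M = (1) + (0) + 2·(0) = 1
  L: [q]_L + [D]_L + 2·[χ]_L = (0) + (1) + 2·(2) = 5
  T: [q]_T + [D]_T + 2·[χ]_T = (-3) + (0) + 2·(-1) = -5
Net dimensions [M L⁵ T⁻⁵] ≠ [1] — not dimensionless.

no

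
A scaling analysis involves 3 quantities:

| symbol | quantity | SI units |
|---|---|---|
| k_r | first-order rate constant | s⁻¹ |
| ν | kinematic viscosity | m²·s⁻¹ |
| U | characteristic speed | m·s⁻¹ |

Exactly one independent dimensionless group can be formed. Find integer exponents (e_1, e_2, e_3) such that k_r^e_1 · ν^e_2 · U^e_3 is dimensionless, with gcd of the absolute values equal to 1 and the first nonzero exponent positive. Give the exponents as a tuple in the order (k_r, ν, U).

(1, 1, -2)

L: e_1·(0) + e_2·(2) + e_3·(1) = 0
T: e_1·(-1) + e_2·(-1) + e_3·(-1) = 0
Solving this homogeneous linear system for the smallest-integer solution (first nonzero entry positive) gives (1, 1, -2).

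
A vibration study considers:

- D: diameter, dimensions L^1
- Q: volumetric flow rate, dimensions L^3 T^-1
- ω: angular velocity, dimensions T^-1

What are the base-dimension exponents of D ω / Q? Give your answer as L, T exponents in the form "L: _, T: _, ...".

L: -2, T: 0

Collect each base-dimension exponent across the product:
  L: (1) − (3) + (0) = -2
  T: (0) − (-1) + (-1) = 0
So the dimensions are [L⁻²].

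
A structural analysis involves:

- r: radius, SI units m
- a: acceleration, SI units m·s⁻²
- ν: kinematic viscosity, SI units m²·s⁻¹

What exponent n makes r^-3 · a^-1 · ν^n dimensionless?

Balance the L exponent: (2)·n from ν, plus −3·(1) − (1) = -4 from the rest, must sum to zero.
2n − 4 = 0, so n = 2.

2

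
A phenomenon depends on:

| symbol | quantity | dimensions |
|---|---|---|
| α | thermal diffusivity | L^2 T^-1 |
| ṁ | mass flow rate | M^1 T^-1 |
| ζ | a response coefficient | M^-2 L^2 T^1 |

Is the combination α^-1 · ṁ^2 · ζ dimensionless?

yes

Sum the exponent of each base dimension across the product:
  M: −[α]_M + 2·[ṁ]_M + [ζ]_M = −(0) + 2·(1) + (-2) = 0
  L: −[α]_L + 2·[ṁ]_L + [ζ]_L = −(2) + 2·(0) + (2) = 0
  T: −[α]_T + 2·[ṁ]_T + [ζ]_T = −(-1) + 2·(-1) + (1) = 0
All base exponents vanish — dimensionless.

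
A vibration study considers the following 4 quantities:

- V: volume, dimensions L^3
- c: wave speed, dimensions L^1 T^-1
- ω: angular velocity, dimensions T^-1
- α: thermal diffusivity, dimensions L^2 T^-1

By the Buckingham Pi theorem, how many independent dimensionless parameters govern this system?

2

There are 4 variables and 2 base dimensions (L, T).
The dimension matrix has rank 2.
Independent dimensionless groups: 4 − 2 = 2.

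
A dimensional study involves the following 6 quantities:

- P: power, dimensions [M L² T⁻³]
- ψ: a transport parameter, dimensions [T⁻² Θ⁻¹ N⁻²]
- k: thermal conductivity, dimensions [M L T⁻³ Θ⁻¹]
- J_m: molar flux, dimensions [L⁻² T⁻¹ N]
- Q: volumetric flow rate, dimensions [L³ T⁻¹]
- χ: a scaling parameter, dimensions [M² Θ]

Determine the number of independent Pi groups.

There are 6 variables and 5 base dimensions (M, L, T, Θ, N).
The dimension matrix has rank 5.
Independent dimensionless groups: 6 − 5 = 1.

1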